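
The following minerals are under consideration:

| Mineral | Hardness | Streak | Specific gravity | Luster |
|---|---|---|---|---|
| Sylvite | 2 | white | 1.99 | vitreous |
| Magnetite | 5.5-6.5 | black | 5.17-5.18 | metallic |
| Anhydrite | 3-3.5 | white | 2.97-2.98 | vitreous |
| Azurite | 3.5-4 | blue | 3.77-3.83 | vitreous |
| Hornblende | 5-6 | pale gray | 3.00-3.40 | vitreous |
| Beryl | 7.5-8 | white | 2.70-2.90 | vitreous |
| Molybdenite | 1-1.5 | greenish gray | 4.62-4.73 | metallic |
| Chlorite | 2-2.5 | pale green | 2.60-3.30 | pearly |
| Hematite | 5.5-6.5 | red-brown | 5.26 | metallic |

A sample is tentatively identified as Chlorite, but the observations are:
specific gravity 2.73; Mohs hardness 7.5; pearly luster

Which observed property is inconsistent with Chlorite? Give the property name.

Specific gravity 2.73: Chlorite has SG 2.60-3.30 — consistent.
Mohs hardness 7.5: Chlorite has hardness 2-2.5 — inconsistent.
Pearly luster: Chlorite has pearly luster — consistent.
Everything matches except the hardness.

hardness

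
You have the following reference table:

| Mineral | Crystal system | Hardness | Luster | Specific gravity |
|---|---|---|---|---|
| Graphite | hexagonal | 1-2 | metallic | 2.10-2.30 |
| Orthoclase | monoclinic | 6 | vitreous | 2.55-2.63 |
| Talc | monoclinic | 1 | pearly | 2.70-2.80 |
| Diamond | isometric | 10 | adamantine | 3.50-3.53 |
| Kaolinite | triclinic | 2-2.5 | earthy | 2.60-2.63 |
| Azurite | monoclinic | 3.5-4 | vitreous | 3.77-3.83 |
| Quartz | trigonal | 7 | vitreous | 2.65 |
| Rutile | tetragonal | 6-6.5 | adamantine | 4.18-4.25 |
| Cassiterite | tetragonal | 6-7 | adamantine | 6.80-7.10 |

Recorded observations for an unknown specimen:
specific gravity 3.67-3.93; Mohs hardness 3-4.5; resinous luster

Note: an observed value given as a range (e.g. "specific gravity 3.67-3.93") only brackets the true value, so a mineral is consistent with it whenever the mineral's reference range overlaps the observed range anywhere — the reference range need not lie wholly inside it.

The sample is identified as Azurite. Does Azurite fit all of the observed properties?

Specific gravity 3.67-3.93 — fits Azurite (SG 3.77-3.83).
Mohs hardness 3-4.5 — fits Azurite (hardness 3.5-4).
Resinous luster — Azurite has vitreous luster; inconsistent.
The luster observation rules out Azurite.

No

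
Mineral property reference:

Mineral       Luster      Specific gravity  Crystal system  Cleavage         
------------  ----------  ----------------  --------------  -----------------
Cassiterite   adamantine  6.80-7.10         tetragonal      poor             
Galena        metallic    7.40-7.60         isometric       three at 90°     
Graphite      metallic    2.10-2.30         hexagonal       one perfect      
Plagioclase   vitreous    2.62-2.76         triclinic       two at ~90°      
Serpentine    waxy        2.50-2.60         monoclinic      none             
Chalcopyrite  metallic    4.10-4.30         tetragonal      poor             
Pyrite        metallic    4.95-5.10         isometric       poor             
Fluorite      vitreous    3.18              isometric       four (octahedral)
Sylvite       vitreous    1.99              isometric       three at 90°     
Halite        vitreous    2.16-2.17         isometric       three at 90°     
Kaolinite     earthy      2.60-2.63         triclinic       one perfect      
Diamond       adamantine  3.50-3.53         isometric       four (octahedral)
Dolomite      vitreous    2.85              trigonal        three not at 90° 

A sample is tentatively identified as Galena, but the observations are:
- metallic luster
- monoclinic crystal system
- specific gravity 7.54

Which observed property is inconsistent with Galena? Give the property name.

Metallic luster: Galena has metallic luster — matches.
Monoclinic crystal system: Galena has isometric system — outside the reference range.
Specific gravity 7.54: Galena has SG 7.40-7.60 — matches.
The crystal system is the one property that does not fit.

crystal system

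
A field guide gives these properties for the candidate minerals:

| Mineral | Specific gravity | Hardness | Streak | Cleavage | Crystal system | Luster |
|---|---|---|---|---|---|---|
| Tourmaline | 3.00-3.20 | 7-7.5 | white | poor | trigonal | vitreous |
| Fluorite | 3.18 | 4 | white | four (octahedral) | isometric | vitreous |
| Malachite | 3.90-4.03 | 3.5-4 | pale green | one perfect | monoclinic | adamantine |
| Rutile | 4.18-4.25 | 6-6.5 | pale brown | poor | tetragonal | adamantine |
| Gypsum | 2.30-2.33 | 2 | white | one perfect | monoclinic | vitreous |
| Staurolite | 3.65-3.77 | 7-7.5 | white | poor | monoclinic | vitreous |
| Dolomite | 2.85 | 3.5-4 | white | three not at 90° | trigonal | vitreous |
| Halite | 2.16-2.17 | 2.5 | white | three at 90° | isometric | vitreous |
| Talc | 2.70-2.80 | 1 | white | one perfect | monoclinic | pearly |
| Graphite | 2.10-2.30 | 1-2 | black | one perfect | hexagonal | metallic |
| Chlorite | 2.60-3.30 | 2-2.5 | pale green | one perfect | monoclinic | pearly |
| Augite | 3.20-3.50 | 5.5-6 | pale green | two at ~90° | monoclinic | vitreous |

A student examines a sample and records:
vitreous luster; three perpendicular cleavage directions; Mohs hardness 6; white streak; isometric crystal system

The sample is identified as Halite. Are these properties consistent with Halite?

Vitreous luster — fits Halite (vitreous luster).
Three perpendicular cleavage directions — fits Halite (cleavage three at 90°).
Mohs hardness 6 — Halite has hardness 2.5; a mismatch.
White streak — fits Halite (white streak).
Isometric crystal system — fits Halite (isometric system).
Hardness alone is enough to reject Halite.

Inconsistent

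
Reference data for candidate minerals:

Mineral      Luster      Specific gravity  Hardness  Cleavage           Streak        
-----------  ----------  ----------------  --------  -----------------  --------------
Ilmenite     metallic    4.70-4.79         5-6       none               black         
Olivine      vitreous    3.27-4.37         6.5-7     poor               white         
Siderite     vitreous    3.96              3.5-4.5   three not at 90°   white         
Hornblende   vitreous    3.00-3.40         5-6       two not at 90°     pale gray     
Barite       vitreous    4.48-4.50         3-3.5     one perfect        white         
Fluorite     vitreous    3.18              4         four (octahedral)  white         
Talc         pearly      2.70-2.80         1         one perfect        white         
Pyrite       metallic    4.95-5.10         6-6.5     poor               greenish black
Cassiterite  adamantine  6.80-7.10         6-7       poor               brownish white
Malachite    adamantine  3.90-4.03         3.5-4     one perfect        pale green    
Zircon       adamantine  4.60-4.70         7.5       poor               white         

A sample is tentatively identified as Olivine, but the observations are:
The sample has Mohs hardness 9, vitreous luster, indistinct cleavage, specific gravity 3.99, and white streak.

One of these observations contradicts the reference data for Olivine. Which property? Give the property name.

hardness

Mohs hardness 9: Olivine has hardness 6.5-7 — does not match.
Vitreous luster: Olivine has vitreous luster — within range.
Indistinct cleavage: Olivine has cleavage poor — within range.
Specific gravity 3.99: Olivine has SG 3.27-4.37 — within range.
White streak: Olivine has white streak — within range.
Only the hardness is inconsistent.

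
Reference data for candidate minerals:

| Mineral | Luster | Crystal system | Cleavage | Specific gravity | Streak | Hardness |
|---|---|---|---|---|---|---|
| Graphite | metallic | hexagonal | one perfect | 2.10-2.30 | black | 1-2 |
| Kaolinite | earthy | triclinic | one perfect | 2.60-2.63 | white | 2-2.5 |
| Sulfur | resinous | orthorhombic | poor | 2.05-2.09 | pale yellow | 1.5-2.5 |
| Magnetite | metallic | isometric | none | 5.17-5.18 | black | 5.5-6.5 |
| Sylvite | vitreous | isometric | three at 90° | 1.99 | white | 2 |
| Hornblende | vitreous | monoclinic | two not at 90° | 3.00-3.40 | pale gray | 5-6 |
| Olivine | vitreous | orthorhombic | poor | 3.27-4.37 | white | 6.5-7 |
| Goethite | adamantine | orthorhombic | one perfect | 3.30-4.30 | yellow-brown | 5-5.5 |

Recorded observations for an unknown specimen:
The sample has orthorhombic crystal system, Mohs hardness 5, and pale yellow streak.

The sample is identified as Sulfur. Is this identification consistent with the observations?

Orthorhombic crystal system — fits Sulfur (orthorhombic system).
Mohs hardness 5 — Sulfur has hardness 1.5-2.5; which does not match.
Pale yellow streak — fits Sulfur (pale yellow streak).
The hardness observation rules out Sulfur.

No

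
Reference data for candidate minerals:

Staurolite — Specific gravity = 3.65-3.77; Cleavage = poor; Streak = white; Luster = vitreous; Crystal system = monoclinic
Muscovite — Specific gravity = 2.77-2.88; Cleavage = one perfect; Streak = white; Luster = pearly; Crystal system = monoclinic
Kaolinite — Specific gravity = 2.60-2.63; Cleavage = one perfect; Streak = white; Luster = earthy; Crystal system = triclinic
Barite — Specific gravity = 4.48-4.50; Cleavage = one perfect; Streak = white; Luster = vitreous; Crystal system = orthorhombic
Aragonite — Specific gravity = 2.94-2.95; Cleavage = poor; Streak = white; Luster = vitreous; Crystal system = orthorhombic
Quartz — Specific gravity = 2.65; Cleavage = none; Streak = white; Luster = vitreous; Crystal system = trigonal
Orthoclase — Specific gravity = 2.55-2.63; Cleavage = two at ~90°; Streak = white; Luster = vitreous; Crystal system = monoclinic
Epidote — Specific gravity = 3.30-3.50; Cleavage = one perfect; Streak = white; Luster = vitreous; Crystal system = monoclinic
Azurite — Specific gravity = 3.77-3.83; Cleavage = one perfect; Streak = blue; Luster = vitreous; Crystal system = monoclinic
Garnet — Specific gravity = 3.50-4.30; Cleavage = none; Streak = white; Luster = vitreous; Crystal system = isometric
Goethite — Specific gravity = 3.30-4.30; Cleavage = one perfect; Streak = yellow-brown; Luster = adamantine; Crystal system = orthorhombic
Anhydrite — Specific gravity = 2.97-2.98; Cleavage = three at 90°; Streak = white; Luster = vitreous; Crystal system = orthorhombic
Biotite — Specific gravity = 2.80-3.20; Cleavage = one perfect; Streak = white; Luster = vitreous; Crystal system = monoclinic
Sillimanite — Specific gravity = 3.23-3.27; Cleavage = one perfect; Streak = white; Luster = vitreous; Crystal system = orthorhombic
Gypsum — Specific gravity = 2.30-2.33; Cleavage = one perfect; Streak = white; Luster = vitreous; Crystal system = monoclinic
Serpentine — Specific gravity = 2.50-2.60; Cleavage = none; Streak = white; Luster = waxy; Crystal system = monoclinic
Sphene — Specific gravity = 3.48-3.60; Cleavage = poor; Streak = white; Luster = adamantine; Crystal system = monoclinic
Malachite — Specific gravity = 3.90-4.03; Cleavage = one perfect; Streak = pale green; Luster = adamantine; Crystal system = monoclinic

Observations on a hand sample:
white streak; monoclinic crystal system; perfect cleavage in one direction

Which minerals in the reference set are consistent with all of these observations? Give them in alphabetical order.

White streak is inconsistent with Azurite, Goethite, Malachite.
Monoclinic crystal system: leaves Staurolite, Muscovite, Orthoclase, Epidote, Biotite, Gypsum, Serpentine, Sphene.
Perfect cleavage in one direction is inconsistent with Staurolite, Orthoclase, Serpentine, Sphene.
Consistent with every observation: Biotite, Epidote, Gypsum, Muscovite.

Biotite, Epidote, Gypsum, Muscovite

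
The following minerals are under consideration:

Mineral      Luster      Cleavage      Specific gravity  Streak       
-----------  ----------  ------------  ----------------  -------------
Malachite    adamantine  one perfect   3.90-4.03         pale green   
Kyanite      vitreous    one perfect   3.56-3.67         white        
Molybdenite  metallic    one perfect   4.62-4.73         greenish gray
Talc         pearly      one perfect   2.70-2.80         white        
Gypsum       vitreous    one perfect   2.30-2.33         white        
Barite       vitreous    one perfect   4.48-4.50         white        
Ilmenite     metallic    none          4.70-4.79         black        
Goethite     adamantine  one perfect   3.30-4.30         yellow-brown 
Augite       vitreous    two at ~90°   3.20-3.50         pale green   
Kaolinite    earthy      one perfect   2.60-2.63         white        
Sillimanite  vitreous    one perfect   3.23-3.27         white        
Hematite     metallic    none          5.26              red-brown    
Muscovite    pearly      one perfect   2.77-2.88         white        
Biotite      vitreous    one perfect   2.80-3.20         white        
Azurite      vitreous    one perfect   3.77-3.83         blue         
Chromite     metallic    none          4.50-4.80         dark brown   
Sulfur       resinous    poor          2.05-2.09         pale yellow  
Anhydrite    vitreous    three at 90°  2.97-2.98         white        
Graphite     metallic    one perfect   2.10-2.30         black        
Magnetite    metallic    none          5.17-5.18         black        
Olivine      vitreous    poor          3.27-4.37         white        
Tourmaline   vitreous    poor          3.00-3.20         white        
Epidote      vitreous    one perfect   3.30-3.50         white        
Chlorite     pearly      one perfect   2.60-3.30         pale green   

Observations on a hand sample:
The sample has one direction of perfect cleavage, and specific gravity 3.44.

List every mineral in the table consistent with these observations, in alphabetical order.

One direction of perfect cleavage — leaves Malachite, Kyanite, Molybdenite, Talc, Gypsum, Barite, Goethite, Kaolinite, Sillimanite, Muscovite, Biotite, Azurite, Graphite, Epidote, Chlorite.
Specific gravity 3.44 — leaves Goethite, Epidote.
Remaining candidates: Epidote, Goethite.

Epidote, Goethite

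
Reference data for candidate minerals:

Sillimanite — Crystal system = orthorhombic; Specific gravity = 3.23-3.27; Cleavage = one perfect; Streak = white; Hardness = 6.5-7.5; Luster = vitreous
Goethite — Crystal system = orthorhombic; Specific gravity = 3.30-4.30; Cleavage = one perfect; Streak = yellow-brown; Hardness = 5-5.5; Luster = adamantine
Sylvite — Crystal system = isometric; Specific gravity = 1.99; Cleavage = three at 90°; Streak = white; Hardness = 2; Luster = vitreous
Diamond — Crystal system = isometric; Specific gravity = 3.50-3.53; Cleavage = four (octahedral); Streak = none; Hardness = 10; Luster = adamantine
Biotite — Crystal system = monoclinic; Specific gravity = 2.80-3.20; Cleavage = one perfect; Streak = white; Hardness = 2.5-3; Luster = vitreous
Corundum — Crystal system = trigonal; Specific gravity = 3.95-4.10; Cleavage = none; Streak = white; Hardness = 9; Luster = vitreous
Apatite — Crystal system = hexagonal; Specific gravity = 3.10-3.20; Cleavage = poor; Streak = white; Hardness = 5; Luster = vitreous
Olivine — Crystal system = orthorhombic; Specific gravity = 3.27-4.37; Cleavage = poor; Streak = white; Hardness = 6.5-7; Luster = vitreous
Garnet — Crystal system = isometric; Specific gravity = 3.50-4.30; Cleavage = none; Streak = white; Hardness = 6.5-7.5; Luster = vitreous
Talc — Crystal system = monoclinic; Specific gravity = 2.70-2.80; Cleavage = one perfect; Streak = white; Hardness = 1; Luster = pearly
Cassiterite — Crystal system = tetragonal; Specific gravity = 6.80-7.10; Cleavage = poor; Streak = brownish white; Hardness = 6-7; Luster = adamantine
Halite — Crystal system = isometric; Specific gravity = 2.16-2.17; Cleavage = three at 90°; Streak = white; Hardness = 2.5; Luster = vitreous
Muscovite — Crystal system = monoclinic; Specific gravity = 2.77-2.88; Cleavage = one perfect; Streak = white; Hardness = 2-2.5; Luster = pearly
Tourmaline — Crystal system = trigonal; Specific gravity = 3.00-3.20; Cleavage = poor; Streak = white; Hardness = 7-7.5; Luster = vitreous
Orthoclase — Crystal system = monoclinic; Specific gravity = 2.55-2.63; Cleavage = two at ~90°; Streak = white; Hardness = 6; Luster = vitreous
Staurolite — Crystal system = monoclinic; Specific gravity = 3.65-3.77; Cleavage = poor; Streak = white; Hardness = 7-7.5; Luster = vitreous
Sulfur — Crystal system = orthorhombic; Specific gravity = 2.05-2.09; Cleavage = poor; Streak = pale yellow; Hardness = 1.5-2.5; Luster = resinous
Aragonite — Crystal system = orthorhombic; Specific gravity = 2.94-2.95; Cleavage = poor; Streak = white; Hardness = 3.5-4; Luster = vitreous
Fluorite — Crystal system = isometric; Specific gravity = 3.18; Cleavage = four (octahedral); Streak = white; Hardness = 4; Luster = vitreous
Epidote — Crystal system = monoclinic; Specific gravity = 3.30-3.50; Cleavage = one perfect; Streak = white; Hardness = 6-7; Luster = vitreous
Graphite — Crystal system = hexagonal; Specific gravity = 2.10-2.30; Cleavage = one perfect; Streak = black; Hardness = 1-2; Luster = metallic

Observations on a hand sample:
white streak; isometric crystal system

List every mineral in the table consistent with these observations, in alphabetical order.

White streak rules out Goethite, Diamond, Cassiterite, Sulfur, Graphite.
Isometric crystal system: leaves Sylvite, Garnet, Halite, Fluorite.
Consistent with every observation: Fluorite, Garnet, Halite, Sylvite.

Fluorite, Garnet, Halite, Sylvite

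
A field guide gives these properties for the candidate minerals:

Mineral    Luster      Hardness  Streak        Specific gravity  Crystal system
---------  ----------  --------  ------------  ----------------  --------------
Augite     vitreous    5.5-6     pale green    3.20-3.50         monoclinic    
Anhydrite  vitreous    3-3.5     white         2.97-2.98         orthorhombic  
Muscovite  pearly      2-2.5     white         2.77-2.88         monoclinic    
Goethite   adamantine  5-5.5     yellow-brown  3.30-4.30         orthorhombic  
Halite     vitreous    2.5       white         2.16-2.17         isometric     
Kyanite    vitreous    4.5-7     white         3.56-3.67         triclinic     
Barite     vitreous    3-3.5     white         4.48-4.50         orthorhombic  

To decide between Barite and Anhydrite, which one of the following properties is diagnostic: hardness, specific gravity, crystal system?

specific gravity

Hardness: both 3-3.5 — shared.
Specific gravity: Barite 4.48-4.50, Anhydrite 2.97-2.98 — distinct.
Crystal system: both orthorhombic — shared.
Only specific gravity differs between Barite and Anhydrite among the listed tests.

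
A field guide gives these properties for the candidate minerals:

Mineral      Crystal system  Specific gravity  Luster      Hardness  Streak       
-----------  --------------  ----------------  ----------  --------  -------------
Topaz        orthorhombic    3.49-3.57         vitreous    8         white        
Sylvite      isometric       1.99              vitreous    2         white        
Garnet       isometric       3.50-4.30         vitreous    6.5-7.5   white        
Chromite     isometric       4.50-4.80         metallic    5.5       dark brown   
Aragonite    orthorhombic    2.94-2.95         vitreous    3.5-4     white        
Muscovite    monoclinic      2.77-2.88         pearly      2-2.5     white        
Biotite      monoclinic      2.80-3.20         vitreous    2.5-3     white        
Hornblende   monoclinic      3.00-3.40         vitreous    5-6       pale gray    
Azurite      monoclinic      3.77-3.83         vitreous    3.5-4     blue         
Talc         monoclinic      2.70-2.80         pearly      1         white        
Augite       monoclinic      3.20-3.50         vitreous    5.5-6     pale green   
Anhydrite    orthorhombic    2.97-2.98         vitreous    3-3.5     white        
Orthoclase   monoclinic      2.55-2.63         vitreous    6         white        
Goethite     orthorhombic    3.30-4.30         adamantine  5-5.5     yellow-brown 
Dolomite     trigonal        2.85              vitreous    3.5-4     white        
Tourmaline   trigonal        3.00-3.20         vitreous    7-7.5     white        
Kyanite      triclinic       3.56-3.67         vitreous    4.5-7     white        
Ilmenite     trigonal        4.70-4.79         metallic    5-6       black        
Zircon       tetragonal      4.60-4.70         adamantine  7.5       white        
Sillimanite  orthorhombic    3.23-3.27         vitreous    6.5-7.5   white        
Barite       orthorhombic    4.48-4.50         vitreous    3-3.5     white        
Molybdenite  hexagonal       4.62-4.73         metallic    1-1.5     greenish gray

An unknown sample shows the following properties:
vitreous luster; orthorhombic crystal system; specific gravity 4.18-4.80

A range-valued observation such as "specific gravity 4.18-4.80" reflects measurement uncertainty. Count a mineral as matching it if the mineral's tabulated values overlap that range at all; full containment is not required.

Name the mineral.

Vitreous luster: narrows the field to Topaz, Sylvite, Garnet, Aragonite, Biotite, Hornblende, Azurite, Augite, Anhydrite, Orthoclase, Dolomite, Tourmaline, Kyanite, Sillimanite, Barite.
Orthorhombic crystal system: Topaz, Aragonite, Anhydrite, Sillimanite, Barite remain.
Specific gravity 4.18-4.80: narrows the field to Barite.
Only Barite satisfies all observations.

Barite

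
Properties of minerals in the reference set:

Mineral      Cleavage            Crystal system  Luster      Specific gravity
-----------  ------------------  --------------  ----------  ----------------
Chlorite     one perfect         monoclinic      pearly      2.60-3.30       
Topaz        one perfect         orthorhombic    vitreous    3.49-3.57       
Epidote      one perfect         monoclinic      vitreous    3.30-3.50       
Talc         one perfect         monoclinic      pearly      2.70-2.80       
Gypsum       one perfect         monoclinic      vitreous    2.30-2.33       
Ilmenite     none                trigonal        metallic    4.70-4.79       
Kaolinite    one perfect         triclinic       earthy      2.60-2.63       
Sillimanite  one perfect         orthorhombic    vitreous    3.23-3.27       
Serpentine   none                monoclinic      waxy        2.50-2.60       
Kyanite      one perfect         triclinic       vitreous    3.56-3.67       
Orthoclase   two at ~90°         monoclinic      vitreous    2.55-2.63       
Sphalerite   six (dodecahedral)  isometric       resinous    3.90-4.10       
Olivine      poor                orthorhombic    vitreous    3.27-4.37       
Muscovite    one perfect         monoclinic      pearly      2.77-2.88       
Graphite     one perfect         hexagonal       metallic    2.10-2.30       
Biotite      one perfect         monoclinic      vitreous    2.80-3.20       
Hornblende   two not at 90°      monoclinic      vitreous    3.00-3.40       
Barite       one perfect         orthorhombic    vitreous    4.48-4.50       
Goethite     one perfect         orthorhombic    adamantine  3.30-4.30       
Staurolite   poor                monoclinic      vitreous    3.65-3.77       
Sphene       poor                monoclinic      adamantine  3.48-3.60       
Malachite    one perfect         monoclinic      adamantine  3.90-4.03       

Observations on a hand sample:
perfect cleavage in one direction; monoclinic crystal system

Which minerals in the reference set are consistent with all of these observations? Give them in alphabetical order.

Biotite, Chlorite, Epidote, Gypsum, Malachite, Muscovite, Talc

Perfect cleavage in one direction: only Chlorite, Topaz, Epidote, Talc, Gypsum, Kaolinite, Sillimanite, Kyanite, Muscovite, Graphite, Biotite, Barite, Goethite, Malachite remain.
Monoclinic crystal system: leaves Chlorite, Epidote, Talc, Gypsum, Muscovite, Biotite, Malachite.
Consistent with every observation: Biotite, Chlorite, Epidote, Gypsum, Malachite, Muscovite, Talc.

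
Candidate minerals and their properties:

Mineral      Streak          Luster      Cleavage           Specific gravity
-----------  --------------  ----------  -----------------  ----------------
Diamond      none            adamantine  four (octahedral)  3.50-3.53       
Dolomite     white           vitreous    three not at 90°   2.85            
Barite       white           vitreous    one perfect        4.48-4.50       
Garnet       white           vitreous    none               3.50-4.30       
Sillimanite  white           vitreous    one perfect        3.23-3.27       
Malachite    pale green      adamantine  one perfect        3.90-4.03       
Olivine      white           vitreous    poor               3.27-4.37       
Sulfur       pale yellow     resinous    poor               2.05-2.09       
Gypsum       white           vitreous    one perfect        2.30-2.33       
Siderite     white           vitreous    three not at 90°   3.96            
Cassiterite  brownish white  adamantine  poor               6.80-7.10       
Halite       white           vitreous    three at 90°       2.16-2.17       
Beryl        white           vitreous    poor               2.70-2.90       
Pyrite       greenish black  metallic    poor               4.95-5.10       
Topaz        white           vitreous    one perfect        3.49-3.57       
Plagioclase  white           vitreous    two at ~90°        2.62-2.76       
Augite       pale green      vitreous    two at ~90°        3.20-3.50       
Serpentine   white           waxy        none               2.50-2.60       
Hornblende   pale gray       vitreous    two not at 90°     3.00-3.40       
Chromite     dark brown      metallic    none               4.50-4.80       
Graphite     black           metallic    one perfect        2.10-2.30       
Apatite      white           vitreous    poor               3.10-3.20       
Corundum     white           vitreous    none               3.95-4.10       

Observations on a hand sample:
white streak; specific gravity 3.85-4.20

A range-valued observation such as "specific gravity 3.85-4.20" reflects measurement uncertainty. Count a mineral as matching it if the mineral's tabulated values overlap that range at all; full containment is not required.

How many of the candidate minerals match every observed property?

4

White streak — only Dolomite, Barite, Garnet, Sillimanite, Olivine, Gypsum, Siderite, Halite, Beryl, Topaz, Plagioclase, Serpentine, Apatite, Corundum remain.
Specific gravity 3.85-4.20 — Garnet, Olivine, Siderite, Corundum remain.
Consistent with every observation: Corundum, Garnet, Olivine, Siderite.
That is 4 minerals.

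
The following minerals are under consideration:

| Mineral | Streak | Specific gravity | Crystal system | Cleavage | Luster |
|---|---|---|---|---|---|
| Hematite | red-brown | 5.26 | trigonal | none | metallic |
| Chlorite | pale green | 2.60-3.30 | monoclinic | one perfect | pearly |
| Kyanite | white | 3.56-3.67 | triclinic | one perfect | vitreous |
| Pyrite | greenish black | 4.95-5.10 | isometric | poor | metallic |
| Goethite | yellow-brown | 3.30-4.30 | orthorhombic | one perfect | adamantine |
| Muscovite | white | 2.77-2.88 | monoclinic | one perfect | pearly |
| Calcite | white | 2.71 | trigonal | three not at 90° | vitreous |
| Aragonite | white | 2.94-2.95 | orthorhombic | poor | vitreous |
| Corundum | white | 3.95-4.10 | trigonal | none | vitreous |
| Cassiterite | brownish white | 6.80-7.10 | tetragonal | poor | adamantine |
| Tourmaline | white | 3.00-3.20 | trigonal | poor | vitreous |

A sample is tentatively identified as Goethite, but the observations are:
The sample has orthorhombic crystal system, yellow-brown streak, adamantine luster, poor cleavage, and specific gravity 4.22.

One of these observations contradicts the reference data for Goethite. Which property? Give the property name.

Orthorhombic crystal system: Goethite has orthorhombic system — consistent.
Yellow-brown streak: Goethite has yellow-brown streak — consistent.
Adamantine luster: Goethite has adamantine luster — consistent.
Poor cleavage: Goethite has cleavage one perfect — outside the reference range.
Specific gravity 4.22: Goethite has SG 3.30-4.30 — consistent.
The cleavage is the one property that does not fit.

cleavage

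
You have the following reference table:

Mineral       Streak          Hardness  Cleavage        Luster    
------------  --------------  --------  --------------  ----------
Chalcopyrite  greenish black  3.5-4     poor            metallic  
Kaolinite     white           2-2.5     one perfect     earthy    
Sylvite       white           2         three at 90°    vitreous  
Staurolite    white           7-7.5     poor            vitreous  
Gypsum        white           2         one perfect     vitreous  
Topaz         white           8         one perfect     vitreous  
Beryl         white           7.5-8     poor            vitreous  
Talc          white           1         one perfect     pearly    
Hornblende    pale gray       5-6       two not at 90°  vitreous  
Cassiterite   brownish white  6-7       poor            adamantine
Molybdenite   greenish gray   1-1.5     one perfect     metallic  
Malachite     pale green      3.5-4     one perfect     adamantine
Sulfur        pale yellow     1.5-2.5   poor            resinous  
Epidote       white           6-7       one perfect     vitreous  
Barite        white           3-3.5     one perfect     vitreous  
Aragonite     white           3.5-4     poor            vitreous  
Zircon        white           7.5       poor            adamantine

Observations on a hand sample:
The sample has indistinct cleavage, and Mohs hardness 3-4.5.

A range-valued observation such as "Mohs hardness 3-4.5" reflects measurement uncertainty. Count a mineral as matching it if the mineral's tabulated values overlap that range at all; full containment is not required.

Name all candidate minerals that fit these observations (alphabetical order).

Indistinct cleavage — narrows the field to Chalcopyrite, Staurolite, Beryl, Cassiterite, Sulfur, Aragonite, Zircon.
Mohs hardness 3-4.5 — Chalcopyrite, Aragonite remain.
Consistent with every observation: Aragonite, Chalcopyrite.

Aragonite, Chalcopyrite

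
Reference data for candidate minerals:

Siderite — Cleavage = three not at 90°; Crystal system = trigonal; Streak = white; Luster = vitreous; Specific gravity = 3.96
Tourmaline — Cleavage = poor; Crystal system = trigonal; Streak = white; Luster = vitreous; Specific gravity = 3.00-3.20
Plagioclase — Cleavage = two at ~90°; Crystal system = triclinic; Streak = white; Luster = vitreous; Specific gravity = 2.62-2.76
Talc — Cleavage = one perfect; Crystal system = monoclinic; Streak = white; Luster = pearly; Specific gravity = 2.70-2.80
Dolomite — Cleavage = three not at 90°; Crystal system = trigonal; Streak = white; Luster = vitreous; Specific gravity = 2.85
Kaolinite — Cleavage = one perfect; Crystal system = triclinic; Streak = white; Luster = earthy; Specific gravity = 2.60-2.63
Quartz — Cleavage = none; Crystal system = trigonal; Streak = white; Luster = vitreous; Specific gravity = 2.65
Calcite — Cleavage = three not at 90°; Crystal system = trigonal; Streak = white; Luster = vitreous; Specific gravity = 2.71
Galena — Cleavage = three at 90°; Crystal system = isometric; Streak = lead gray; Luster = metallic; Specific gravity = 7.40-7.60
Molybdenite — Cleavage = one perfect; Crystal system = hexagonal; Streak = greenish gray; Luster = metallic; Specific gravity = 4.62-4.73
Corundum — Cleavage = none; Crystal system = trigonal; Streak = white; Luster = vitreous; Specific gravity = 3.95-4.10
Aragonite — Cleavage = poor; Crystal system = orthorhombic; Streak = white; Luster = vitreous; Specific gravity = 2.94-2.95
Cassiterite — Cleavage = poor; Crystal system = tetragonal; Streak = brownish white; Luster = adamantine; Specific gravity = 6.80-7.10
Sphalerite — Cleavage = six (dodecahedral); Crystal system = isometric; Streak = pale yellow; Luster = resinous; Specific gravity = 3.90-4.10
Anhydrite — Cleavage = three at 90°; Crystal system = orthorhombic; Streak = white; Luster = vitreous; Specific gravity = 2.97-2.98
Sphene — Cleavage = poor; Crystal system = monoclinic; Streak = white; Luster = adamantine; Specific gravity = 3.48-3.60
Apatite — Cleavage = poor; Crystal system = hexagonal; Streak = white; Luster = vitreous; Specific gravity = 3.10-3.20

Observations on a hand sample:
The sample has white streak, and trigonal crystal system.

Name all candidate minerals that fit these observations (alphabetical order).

White streak rules out Galena, Molybdenite, Cassiterite, Sphalerite.
Trigonal crystal system: leaves Siderite, Tourmaline, Dolomite, Quartz, Calcite, Corundum.
Remaining candidates: Calcite, Corundum, Dolomite, Quartz, Siderite, Tourmaline.

Calcite, Corundum, Dolomite, Quartz, Siderite, Tourmaline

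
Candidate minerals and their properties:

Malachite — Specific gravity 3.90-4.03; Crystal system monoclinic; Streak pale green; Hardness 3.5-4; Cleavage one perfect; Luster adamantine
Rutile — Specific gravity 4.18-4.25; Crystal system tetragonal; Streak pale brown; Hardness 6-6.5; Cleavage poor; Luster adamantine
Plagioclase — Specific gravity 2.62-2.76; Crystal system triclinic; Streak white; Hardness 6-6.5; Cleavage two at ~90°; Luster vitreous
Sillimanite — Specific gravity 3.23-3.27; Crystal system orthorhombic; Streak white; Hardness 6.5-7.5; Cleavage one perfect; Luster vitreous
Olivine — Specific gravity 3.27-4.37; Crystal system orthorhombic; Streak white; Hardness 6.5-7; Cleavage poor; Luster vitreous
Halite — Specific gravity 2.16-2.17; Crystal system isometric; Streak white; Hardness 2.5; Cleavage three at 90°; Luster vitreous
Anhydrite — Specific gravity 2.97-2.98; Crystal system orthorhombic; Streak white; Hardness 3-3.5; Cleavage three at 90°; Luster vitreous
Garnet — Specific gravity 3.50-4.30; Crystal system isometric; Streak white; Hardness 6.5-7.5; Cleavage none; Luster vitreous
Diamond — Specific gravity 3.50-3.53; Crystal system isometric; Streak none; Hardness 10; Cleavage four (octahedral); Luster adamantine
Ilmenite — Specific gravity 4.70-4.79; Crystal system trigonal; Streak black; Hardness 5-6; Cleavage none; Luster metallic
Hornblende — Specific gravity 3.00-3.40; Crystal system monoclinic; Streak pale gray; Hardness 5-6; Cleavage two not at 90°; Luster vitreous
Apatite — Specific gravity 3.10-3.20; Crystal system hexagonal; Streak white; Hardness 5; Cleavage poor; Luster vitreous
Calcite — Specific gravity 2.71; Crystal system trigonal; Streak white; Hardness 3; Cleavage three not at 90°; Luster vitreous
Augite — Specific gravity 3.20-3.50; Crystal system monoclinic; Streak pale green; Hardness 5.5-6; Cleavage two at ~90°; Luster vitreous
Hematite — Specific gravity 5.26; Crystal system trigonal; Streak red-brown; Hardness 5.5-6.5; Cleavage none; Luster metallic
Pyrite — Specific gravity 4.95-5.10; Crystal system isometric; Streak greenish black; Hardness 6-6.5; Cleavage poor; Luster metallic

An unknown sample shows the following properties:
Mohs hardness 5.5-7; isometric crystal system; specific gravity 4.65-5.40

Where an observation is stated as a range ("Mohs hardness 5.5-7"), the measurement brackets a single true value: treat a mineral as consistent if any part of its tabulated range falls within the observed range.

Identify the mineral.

Mohs hardness 5.5-7 eliminates Malachite, Halite, Anhydrite, Diamond, Apatite, Calcite.
Isometric crystal system: only Garnet, Pyrite remain.
Specific gravity 4.65-5.40 eliminates Garnet.
Only Pyrite satisfies all observations.

Pyrite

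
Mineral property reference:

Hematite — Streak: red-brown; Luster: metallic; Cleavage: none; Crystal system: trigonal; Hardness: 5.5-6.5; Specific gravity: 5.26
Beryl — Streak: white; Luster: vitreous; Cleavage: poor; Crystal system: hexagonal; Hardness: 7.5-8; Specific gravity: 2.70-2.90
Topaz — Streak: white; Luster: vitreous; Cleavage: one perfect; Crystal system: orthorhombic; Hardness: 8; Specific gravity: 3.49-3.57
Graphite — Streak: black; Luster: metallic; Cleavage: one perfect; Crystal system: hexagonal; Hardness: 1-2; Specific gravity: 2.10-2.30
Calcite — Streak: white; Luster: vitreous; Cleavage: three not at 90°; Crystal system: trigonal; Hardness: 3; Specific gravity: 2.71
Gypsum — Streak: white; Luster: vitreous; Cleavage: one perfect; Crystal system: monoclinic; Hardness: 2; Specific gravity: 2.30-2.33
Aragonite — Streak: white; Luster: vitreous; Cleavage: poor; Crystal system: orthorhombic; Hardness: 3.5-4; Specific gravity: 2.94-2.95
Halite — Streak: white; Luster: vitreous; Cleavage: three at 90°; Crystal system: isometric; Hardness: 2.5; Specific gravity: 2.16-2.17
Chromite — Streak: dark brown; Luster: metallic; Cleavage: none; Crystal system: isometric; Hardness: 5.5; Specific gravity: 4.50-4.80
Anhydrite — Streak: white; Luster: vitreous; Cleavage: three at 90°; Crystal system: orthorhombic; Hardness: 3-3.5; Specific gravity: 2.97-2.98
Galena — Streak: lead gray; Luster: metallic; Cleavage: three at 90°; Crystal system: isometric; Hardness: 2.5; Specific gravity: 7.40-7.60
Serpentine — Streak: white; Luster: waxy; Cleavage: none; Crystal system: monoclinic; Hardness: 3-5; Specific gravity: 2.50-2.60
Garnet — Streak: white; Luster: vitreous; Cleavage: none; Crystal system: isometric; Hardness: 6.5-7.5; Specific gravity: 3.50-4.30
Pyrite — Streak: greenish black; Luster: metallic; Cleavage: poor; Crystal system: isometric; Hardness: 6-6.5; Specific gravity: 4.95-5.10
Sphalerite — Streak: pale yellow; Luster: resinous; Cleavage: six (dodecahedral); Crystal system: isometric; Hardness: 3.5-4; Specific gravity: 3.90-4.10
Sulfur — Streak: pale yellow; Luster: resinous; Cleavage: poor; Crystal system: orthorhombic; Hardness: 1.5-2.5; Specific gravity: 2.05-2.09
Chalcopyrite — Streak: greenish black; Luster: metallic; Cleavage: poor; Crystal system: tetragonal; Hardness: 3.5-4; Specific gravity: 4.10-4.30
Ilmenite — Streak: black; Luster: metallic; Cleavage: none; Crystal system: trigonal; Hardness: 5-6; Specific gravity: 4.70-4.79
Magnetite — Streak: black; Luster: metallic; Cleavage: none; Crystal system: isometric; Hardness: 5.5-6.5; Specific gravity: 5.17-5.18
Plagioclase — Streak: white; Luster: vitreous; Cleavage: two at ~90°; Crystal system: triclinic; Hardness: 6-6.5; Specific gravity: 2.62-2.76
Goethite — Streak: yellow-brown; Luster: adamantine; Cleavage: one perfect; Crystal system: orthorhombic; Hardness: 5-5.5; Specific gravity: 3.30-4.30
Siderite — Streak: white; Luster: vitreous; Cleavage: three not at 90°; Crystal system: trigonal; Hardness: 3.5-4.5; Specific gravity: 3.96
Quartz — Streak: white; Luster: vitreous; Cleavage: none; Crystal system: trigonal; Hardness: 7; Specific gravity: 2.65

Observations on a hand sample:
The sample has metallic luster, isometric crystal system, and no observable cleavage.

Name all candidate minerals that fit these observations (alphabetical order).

Metallic luster — narrows the field to Hematite, Graphite, Chromite, Galena, Pyrite, Chalcopyrite, Ilmenite, Magnetite.
Isometric crystal system eliminates Hematite, Graphite, Chalcopyrite, Ilmenite.
No observable cleavage eliminates Galena, Pyrite.
Consistent with every observation: Chromite, Magnetite.

Chromite, Magnetite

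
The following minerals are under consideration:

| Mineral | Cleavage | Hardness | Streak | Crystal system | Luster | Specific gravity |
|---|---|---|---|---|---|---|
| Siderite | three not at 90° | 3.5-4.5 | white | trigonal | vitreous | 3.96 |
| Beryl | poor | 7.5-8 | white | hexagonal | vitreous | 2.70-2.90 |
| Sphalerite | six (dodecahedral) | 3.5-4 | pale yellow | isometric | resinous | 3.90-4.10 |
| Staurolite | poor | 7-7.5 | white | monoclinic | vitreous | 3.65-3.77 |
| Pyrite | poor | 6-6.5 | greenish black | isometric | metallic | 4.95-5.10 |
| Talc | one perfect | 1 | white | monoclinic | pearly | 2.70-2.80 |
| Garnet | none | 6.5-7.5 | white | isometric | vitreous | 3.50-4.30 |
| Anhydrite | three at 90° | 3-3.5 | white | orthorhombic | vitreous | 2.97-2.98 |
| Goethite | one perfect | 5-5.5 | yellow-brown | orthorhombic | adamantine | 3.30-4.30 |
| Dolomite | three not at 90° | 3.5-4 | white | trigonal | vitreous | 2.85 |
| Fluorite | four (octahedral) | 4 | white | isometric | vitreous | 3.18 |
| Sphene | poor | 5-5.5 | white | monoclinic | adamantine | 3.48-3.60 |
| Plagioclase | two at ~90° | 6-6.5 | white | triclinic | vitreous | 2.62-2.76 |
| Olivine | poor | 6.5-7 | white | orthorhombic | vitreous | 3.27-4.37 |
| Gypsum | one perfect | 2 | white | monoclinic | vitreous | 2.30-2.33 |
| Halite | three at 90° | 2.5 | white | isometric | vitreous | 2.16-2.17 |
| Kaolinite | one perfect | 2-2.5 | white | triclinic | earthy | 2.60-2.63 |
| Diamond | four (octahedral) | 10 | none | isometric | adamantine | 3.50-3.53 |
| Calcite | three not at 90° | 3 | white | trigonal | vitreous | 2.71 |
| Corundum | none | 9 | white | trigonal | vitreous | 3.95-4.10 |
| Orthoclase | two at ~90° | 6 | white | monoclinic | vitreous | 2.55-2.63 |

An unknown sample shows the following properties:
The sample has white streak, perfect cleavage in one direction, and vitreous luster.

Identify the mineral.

White streak rules out Sphalerite, Pyrite, Goethite, Diamond.
Perfect cleavage in one direction — only Talc, Gypsum, Kaolinite remain.
Vitreous luster — Gypsum remains.
Gypsum is the sole remaining match.

Gypsum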